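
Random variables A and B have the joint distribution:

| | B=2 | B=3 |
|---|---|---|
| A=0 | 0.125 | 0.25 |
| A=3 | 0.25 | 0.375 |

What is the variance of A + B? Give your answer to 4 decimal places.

E[A] = 1.875,  E[B] = 2.625,  E[AB] = 4.875
Var(A) = 5.625 − (1.875)² = 2.109375;  Var(B) = 7.125 − (2.625)² = 0.234375
cov(A,B) = 4.875 − (1.875)(2.625) = -0.046875
Var(A + B) = (1)²·2.109375 + (1)²·0.234375 + 2·(1)·(1)·-0.046875 = 2.25

2.2500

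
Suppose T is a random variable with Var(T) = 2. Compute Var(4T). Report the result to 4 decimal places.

32.0000

Var(4T) = (4)²·Var(T) = 16·2 = 32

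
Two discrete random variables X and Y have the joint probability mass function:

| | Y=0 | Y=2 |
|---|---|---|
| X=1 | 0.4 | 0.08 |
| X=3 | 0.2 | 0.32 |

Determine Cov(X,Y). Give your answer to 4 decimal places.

0.4480

E[X] = 2.04,  E[Y] = 0.8
E[XY] = 2.08
Cov(X,Y) = E[XY] − E[X]E[Y] = 2.08 − (2.04)(0.8) = 0.448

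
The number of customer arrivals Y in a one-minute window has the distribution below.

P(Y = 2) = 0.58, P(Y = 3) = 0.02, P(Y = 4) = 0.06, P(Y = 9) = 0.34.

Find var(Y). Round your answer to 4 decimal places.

10.5696

E[Y] = (2)(0.58) + (3)(0.02) + (4)(0.06) + (9)(0.34) = 4.52
E[Y²] = (2)²(0.58) + (3)²(0.02) + (4)²(0.06) + (9)²(0.34) = 31
var(Y) = E[Y²] − (E[Y])² = 31 − (4.52)² = 10.5696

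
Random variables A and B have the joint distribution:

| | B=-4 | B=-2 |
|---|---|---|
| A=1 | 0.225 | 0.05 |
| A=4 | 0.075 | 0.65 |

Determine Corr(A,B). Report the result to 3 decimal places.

0.696

E[A] = 3.175,  E[B] = -2.6
E[AB] = -7.4
Cov(A,B) = E[AB] − E[A]E[B] = -7.4 − (3.175)(-2.6) = 0.855
Var(A) = 1.794375,  Var(B) = 0.84
ρ = 0.855 / √(1.794375·0.84) ≈ 0.696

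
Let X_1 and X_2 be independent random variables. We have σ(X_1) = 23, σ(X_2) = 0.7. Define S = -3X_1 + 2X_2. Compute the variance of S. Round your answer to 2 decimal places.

4762.96

var(X_1) = 529, var(X_2) = 0.49
By independence, var(S) = (-3)²var(X_1) + (2)²var(X_2)
= (-3)²·529 + (2)²·0.49 = 4762.96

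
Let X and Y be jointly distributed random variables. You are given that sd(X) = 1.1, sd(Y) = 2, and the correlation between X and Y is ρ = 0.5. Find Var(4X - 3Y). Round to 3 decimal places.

Var(X) = (1.1)² = 1.21;  Var(Y) = (2)² = 4
cov(X,Y) = ρ·sd(X)·sd(Y) = 0.5·1.1·2 = 1.1
Var(4X - 3Y) = (4)²·Var(X) + (-3)²·Var(Y) + 2·(4)·(-3)·cov(X,Y)
= 16·1.21 + 9·4 + -24·1.1 = 28.96

28.960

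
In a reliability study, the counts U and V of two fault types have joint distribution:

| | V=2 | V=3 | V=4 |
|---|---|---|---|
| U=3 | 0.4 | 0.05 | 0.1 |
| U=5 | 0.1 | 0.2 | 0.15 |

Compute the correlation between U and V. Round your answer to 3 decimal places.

E[U] = 3.9,  E[V] = 2.75
E[UV] = 11.05
cov(U,V) = E[UV] − E[U]E[V] = 11.05 − (3.9)(2.75) = 0.325
Var(U) = 0.99,  Var(V) = 0.6875
ρ = 0.325 / √(0.99·0.6875) ≈ 0.394

0.394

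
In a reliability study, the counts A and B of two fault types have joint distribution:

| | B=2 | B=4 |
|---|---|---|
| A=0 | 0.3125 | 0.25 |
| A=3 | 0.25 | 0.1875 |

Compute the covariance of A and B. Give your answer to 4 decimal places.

-0.0234

E[A] = 1.3125,  E[B] = 2.875
E[AB] = 3.75
Cov(A,B) = E[AB] − E[A]E[B] = 3.75 − (1.3125)(2.875) = -0.0234375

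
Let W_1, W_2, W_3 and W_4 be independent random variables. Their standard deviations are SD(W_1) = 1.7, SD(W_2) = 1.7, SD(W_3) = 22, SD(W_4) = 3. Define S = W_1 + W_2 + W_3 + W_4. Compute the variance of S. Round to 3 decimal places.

Var(W_1) = 2.89, Var(W_2) = 2.89, Var(W_3) = 484, Var(W_4) = 9
By independence, Var(S) = (1)²Var(W_1) + (1)²Var(W_2) + (1)²Var(W_3) + (1)²Var(W_4)
= (1)²·2.89 + (1)²·2.89 + (1)²·484 + (1)²·9 = 498.78

498.780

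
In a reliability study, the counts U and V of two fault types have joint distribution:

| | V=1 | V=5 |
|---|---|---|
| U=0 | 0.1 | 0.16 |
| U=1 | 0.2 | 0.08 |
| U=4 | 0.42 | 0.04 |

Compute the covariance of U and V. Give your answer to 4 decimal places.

E[U] = 2.12,  E[V] = 2.12
E[UV] = 3.08
cov(U,V) = E[UV] − E[U]E[V] = 3.08 − (2.12)(2.12) = -1.4144

-1.4144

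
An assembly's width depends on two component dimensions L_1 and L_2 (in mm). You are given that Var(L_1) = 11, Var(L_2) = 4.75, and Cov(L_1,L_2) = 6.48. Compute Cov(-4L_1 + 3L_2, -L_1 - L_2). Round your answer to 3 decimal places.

36.230

Cov(-4L_1 + 3L_2, -L_1 - L_2) = (-4)(-1)Var(L_1) + (3)(-1)Var(L_2) + [(-4)(-1) + (3)(-1)]Cov(L_1,L_2)
= 4·11 + -3·4.75 + 1·6.48 = 36.23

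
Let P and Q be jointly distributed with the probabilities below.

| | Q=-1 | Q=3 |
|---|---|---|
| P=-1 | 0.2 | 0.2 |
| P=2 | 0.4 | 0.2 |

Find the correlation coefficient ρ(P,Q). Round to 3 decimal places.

E[P] = 0.8,  E[Q] = 0.6
E[PQ] = 0
Cov(P,Q) = E[PQ] − E[P]E[Q] = 0 − (0.8)(0.6) = -0.48
Var(P) = 2.16,  Var(Q) = 3.84
ρ = -0.48 / √(2.16·3.84) ≈ -0.167

-0.167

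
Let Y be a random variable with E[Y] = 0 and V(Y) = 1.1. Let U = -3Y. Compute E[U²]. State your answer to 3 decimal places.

E[-3Y] = -3·0 = 0
V(-3Y) = (-3)²·1.1 = 9.9
E[U²] = V(U) + (E[U])² = 9.9 + (0)² = 9.9

9.900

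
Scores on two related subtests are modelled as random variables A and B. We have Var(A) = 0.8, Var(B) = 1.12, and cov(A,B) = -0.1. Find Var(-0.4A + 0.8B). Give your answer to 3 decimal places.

0.909

Var(-0.4A + 0.8B) = (-0.4)²·Var(A) + (0.8)²·Var(B) + 2·(-0.4)·(0.8)·cov(A,B)
= 0.16·0.8 + 0.64·1.12 + -0.64·-0.1 = 0.9088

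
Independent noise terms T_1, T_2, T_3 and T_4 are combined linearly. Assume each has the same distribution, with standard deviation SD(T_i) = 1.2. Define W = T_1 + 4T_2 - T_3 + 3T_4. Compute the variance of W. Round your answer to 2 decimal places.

Var(T_i) = (1.2)² = 1.44
By independence, Var(W) = (1)²Var(T_1) + (4)²Var(T_2) + (-1)²Var(T_3) + (3)²Var(T_4)
= (1)²·1.44 + (4)²·1.44 + (-1)²·1.44 + (3)²·1.44 = 38.88

38.88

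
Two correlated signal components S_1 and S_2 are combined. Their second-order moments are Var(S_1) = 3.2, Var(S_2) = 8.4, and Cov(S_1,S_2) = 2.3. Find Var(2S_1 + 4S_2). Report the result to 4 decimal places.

Var(2S_1 + 4S_2) = (2)²·Var(S_1) + (4)²·Var(S_2) + 2·(2)·(4)·Cov(S_1,S_2)
= 4·3.2 + 16·8.4 + 16·2.3 = 184

184.0000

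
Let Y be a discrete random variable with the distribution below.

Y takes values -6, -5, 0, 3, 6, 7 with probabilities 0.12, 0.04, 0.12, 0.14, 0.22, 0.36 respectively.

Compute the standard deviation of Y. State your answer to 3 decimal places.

E[Y] = (-6)(0.12) + (-5)(0.04) + (0)(0.12) + (3)(0.14) + (6)(0.22) + (7)(0.36) = 3.34
E[Y²] = (-6)²(0.12) + (-5)²(0.04) + (0)²(0.12) + (3)²(0.14) + (6)²(0.22) + (7)²(0.36) = 32.14
V(Y) = E[Y²] − (E[Y])² = 32.14 − (3.34)² = 20.9844
SD(Y) = √20.9844 ≈ 4.581

4.581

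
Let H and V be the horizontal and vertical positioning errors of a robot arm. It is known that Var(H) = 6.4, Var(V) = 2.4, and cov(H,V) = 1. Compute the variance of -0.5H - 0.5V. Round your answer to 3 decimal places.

2.700

Var(-0.5H - 0.5V) = (-0.5)²·Var(H) + (-0.5)²·Var(V) + 2·(-0.5)·(-0.5)·cov(H,V)
= 0.25·6.4 + 0.25·2.4 + 0.5·1 = 2.7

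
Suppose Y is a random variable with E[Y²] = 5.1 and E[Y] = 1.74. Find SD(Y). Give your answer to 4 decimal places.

1.4396

V(Y) = 5.1 − (1.74)² = 2.0724
SD(Y) = √2.0724 ≈ 1.4396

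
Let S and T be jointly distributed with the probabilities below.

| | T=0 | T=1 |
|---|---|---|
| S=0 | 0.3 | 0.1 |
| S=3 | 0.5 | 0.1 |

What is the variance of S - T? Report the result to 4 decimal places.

E[S] = 1.8,  E[T] = 0.2,  E[ST] = 0.3
var(S) = 5.4 − (1.8)² = 2.16;  var(T) = 0.2 − (0.2)² = 0.16
cov(S,T) = 0.3 − (1.8)(0.2) = -0.06
var(S - T) = (1)²·2.16 + (-1)²·0.16 + 2·(1)·(-1)·-0.06 = 2.44

2.4400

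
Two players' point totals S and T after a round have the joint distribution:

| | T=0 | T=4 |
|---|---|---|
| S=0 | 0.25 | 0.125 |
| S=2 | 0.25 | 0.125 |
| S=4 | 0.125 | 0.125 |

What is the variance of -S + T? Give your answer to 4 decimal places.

E[S] = 1.75,  E[T] = 1.5,  E[ST] = 3
Var(S) = 5.5 − (1.75)² = 2.4375;  Var(T) = 6 − (1.5)² = 3.75
Cov(S,T) = 3 − (1.75)(1.5) = 0.375
Var(-S + T) = (-1)²·2.4375 + (1)²·3.75 + 2·(-1)·(1)·0.375 = 5.4375

5.4375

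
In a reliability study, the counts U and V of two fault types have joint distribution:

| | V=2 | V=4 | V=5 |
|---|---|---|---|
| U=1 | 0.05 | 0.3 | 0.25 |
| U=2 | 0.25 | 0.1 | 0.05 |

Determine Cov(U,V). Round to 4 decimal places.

E[U] = 1.4,  E[V] = 3.7
E[UV] = 4.85
Cov(U,V) = E[UV] − E[U]E[V] = 4.85 − (1.4)(3.7) = -0.33

-0.3300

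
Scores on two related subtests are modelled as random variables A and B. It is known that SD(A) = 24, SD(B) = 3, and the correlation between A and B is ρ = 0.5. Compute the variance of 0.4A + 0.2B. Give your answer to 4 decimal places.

var(A) = (24)² = 576;  var(B) = (3)² = 9
cov(A,B) = ρ·SD(A)·SD(B) = 0.5·24·3 = 36
var(0.4A + 0.2B) = (0.4)²·var(A) + (0.2)²·var(B) + 2·(0.4)·(0.2)·cov(A,B)
= 0.16·576 + 0.04·9 + 0.16·36 = 98.28

98.2800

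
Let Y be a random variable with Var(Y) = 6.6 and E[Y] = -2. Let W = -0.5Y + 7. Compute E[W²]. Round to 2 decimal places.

65.65

E[-0.5Y + 7] = -0.5·-2 + 7 = 8
Var(-0.5Y + 7) = (-0.5)²·6.6 = 1.65
E[W²] = Var(W) + (E[W])² = 1.65 + (8)² = 65.65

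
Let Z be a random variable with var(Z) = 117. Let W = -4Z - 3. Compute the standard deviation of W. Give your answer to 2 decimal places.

var(-4Z - 3) = (-4)²·117 = 1872
SD(W) = √1872 ≈ 43.27

43.27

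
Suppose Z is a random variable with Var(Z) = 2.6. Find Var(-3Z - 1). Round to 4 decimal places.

Var(-3Z - 1) = (-3)²·Var(Z) = 9·2.6 = 23.4

23.4000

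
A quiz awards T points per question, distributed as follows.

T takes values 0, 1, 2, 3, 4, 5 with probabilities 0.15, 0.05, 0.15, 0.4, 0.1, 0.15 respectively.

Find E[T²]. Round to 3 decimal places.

9.600

E[T²] = (0)²(0.15) + (1)²(0.05) + (2)²(0.15) + (3)²(0.4) + (4)²(0.1) + (5)²(0.15) = 9.6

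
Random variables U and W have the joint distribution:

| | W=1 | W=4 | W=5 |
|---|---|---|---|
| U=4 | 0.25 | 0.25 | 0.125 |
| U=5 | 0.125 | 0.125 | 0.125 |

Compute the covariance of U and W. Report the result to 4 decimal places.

E[U] = 4.375,  E[W] = 3.125
E[UW] = 13.75
cov(U,W) = E[UW] − E[U]E[W] = 13.75 − (4.375)(3.125) = 0.078125

0.0781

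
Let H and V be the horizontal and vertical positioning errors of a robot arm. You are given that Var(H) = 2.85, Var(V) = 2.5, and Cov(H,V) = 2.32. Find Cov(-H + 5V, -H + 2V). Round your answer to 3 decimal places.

11.610

Cov(-H + 5V, -H + 2V) = (-1)(-1)Var(H) + (5)(2)Var(V) + [(-1)(2) + (5)(-1)]Cov(H,V)
= 1·2.85 + 10·2.5 + -7·2.32 = 11.61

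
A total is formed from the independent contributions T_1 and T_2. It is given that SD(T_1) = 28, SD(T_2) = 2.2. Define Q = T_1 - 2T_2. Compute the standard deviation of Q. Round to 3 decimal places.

28.344

Var(T_1) = 784, Var(T_2) = 4.84
By independence, Var(Q) = (1)²Var(T_1) + (-2)²Var(T_2)
= (1)²·784 + (-2)²·4.84 = 803.36
SD(Q) = √803.36 ≈ 28.344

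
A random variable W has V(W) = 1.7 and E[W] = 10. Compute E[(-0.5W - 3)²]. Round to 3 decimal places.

E[-0.5W - 3] = -0.5·10 − 3 = -8
V(-0.5W - 3) = (-0.5)²·1.7 = 0.425
E[(-0.5W - 3)²] = V((-0.5W - 3)) + (E[(-0.5W - 3)])² = 0.425 + (-8)² = 64.425

64.425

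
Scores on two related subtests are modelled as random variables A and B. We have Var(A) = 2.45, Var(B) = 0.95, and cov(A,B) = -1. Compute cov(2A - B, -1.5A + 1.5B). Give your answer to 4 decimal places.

cov(2A - B, -1.5A + 1.5B) = (2)(-1.5)Var(A) + (-1)(1.5)Var(B) + [(2)(1.5) + (-1)(-1.5)]cov(A,B)
= -3·2.45 + -1.5·0.95 + 4.5·-1 = -13.275

-13.2750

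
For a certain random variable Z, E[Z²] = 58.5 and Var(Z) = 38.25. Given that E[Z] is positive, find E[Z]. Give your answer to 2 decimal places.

(E[Z])² = E[Z²] − Var(Z) = 58.5 − 38.25 = 20.25
E[Z] = √20.25 = 4.5

4.50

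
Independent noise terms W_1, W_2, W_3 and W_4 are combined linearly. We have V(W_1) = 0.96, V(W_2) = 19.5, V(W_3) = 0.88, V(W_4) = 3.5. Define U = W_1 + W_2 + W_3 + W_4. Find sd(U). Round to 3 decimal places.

4.984

By independence, V(U) = (1)²V(W_1) + (1)²V(W_2) + (1)²V(W_3) + (1)²V(W_4)
= (1)²·0.96 + (1)²·19.5 + (1)²·0.88 + (1)²·3.5 = 24.84
sd(U) = √24.84 ≈ 4.984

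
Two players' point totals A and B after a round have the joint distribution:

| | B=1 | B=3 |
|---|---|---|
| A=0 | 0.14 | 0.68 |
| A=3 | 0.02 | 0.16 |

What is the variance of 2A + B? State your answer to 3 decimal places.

6.062

E[A] = 0.54,  E[B] = 2.68,  E[AB] = 1.5
Var(A) = 1.62 − (0.54)² = 1.3284;  Var(B) = 7.72 − (2.68)² = 0.5376
Cov(A,B) = 1.5 − (0.54)(2.68) = 0.0528
Var(2A + B) = (2)²·1.3284 + (1)²·0.5376 + 2·(2)·(1)·0.0528 = 6.0624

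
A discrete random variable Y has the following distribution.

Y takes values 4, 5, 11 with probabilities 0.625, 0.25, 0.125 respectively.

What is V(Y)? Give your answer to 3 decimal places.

5.109

E[Y] = (4)(0.625) + (5)(0.25) + (11)(0.125) = 5.125
E[Y²] = (4)²(0.625) + (5)²(0.25) + (11)²(0.125) = 31.375
V(Y) = E[Y²] − (E[Y])² = 31.375 − (5.125)² = 5.109375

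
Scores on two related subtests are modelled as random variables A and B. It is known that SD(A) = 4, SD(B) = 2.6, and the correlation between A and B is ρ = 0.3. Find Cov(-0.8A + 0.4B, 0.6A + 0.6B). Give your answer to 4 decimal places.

Var(A) = (4)² = 16;  Var(B) = (2.6)² = 6.76
Cov(A,B) = ρ·SD(A)·SD(B) = 0.3·4·2.6 = 3.12
Cov(-0.8A + 0.4B, 0.6A + 0.6B) = (-0.8)(0.6)Var(A) + (0.4)(0.6)Var(B) + [(-0.8)(0.6) + (0.4)(0.6)]Cov(A,B)
= -0.48·16 + 0.24·6.76 + -0.24·3.12 = -6.8064

-6.8064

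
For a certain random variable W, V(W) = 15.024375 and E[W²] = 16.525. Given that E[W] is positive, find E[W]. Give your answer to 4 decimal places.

1.2250

(E[W])² = E[W²] − V(W) = 16.525 − 15.024375 = 1.500625
E[W] = √1.500625 = 1.225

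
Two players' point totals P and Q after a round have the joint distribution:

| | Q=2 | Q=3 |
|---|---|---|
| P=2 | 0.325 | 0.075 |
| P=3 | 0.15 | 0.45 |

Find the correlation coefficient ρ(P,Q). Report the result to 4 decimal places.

0.5518

E[P] = 2.6,  E[Q] = 2.525
E[PQ] = 6.7
Cov(P,Q) = E[PQ] − E[P]E[Q] = 6.7 − (2.6)(2.525) = 0.135
Var(P) = 0.24,  Var(Q) = 0.249375
ρ = 0.135 / √(0.24·0.249375) ≈ 0.5518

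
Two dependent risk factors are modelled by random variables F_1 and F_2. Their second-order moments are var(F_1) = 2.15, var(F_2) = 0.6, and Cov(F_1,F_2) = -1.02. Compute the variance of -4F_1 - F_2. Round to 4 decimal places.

26.8400

var(-4F_1 - F_2) = (-4)²·var(F_1) + (-1)²·var(F_2) + 2·(-4)·(-1)·Cov(F_1,F_2)
= 16·2.15 + 1·0.6 + 8·-1.02 = 26.84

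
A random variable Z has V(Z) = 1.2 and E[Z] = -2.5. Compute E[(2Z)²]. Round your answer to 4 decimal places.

E[2Z] = 2·-2.5 = -5
V(2Z) = (2)²·1.2 = 4.8
E[(2Z)²] = V((2Z)) + (E[(2Z)])² = 4.8 + (-5)² = 29.8

29.8000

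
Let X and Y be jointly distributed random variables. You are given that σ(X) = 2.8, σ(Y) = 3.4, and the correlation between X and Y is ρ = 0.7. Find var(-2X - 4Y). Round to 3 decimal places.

322.944

var(X) = (2.8)² = 7.84;  var(Y) = (3.4)² = 11.56
cov(X,Y) = ρ·σ(X)·σ(Y) = 0.7·2.8·3.4 = 6.664
var(-2X - 4Y) = (-2)²·var(X) + (-4)²·var(Y) + 2·(-2)·(-4)·cov(X,Y)
= 4·7.84 + 16·11.56 + 16·6.664 = 322.944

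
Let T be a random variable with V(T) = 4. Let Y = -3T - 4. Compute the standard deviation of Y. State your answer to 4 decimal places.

V(-3T - 4) = (-3)²·4 = 36
SD(Y) = √36 ≈ 6.0000

6.0000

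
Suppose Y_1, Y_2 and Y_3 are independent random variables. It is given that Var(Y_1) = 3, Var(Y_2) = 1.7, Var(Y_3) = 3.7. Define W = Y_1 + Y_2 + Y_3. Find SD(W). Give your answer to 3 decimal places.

2.898

By independence, Var(W) = (1)²Var(Y_1) + (1)²Var(Y_2) + (1)²Var(Y_3)
= (1)²·3 + (1)²·1.7 + (1)²·3.7 = 8.4
SD(W) = √8.4 ≈ 2.898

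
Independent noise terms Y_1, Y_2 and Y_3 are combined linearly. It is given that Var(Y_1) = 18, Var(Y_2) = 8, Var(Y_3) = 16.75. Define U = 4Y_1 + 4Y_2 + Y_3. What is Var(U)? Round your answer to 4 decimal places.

432.7500

By independence, Var(U) = (4)²Var(Y_1) + (4)²Var(Y_2) + (1)²Var(Y_3)
= (4)²·18 + (4)²·8 + (1)²·16.75 = 432.75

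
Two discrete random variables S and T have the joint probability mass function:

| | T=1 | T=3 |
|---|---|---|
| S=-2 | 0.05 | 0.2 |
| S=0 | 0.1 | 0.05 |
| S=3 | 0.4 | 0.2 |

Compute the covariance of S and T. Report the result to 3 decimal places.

-0.770

E[S] = 1.3,  E[T] = 1.9
E[ST] = 1.7
Cov(S,T) = E[ST] − E[S]E[T] = 1.7 − (1.3)(1.9) = -0.77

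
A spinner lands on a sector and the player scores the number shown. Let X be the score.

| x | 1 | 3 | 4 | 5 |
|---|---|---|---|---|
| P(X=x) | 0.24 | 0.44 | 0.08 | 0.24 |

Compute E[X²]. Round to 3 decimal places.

E[X²] = (1)²(0.24) + (3)²(0.44) + (4)²(0.08) + (5)²(0.24) = 11.48

11.480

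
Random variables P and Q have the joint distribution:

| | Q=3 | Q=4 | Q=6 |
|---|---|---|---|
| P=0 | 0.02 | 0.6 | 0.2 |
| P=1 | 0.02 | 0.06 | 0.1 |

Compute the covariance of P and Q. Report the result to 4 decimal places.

0.0792

E[P] = 0.18,  E[Q] = 4.56
E[PQ] = 0.9
Cov(P,Q) = E[PQ] − E[P]E[Q] = 0.9 − (0.18)(4.56) = 0.0792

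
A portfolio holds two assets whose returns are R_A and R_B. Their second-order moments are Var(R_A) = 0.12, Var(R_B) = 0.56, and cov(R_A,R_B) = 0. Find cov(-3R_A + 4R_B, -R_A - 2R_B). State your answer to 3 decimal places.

cov(-3R_A + 4R_B, -R_A - 2R_B) = (-3)(-1)Var(R_A) + (4)(-2)Var(R_B) + [(-3)(-2) + (4)(-1)]cov(R_A,R_B)
= 3·0.12 + -8·0.56 + 2·0 = -4.12

-4.120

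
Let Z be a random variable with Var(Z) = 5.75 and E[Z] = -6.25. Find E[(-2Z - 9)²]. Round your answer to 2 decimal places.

E[-2Z - 9] = -2·-6.25 − 9 = 3.5
Var(-2Z - 9) = (-2)²·5.75 = 23
E[(-2Z - 9)²] = Var((-2Z - 9)) + (E[(-2Z - 9)])² = 23 + (3.5)² = 35.25

35.25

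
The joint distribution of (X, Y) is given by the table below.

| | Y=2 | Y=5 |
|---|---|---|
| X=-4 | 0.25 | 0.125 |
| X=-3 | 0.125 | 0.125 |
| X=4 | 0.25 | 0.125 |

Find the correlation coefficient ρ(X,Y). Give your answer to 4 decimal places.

E[X] = -0.75,  E[Y] = 3.125
E[XY] = -2.625
Cov(X,Y) = E[XY] − E[X]E[Y] = -2.625 − (-0.75)(3.125) = -0.28125
V(X) = 13.6875,  V(Y) = 2.109375
ρ = -0.28125 / √(13.6875·2.109375) ≈ -0.0523

-0.0523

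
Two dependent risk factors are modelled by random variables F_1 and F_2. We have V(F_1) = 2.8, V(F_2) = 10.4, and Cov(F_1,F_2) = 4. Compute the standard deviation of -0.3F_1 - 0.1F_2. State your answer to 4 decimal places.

V(-0.3F_1 - 0.1F_2) = (-0.3)²·V(F_1) + (-0.1)²·V(F_2) + 2·(-0.3)·(-0.1)·Cov(F_1,F_2)
= 0.09·2.8 + 0.01·10.4 + 0.06·4 = 0.596
σ(-0.3F_1 - 0.1F_2) = √0.596 ≈ 0.7720

0.7720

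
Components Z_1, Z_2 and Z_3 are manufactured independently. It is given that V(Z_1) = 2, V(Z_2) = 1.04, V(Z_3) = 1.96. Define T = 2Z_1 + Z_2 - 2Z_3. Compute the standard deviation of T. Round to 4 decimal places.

By independence, V(T) = (2)²V(Z_1) + (1)²V(Z_2) + (-2)²V(Z_3)
= (2)²·2 + (1)²·1.04 + (-2)²·1.96 = 16.88
σ(T) = √16.88 ≈ 4.1085

4.1085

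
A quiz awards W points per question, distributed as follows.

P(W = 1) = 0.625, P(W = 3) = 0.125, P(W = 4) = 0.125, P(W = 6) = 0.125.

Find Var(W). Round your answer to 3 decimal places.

E[W] = (1)(0.625) + (3)(0.125) + (4)(0.125) + (6)(0.125) = 2.25
E[W²] = (1)²(0.625) + (3)²(0.125) + (4)²(0.125) + (6)²(0.125) = 8.25
Var(W) = E[W²] − (E[W])² = 8.25 − (2.25)² = 3.1875

3.188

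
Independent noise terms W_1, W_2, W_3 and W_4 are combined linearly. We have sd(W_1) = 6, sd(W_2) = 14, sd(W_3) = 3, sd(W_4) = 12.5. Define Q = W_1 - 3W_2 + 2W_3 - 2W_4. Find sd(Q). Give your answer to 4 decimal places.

49.6085

V(W_1) = 36, V(W_2) = 196, V(W_3) = 9, V(W_4) = 156.25
By independence, V(Q) = (1)²V(W_1) + (-3)²V(W_2) + (2)²V(W_3) + (-2)²V(W_4)
= (1)²·36 + (-3)²·196 + (2)²·9 + (-2)²·156.25 = 2461
sd(Q) = √2461 ≈ 49.6085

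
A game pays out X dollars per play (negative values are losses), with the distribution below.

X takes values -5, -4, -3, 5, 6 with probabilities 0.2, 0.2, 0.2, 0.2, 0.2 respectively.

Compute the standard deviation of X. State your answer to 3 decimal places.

4.707

E[X] = (-5)(0.2) + (-4)(0.2) + (-3)(0.2) + (5)(0.2) + (6)(0.2) = -0.2
E[X²] = (-5)²(0.2) + (-4)²(0.2) + (-3)²(0.2) + (5)²(0.2) + (6)²(0.2) = 22.2
Var(X) = E[X²] − (E[X])² = 22.2 − (-0.2)² = 22.16
SD(X) = √22.16 ≈ 4.707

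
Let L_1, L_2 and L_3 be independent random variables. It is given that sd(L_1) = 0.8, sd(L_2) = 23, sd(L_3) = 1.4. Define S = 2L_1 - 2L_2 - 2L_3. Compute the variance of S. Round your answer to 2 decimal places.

Var(L_1) = 0.64, Var(L_2) = 529, Var(L_3) = 1.96
By independence, Var(S) = (2)²Var(L_1) + (-2)²Var(L_2) + (-2)²Var(L_3)
= (2)²·0.64 + (-2)²·529 + (-2)²·1.96 = 2126.4

2126.40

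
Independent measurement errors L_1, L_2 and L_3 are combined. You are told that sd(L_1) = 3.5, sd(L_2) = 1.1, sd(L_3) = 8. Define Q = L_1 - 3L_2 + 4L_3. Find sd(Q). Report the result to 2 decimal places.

Var(L_1) = 12.25, Var(L_2) = 1.21, Var(L_3) = 64
By independence, Var(Q) = (1)²Var(L_1) + (-3)²Var(L_2) + (4)²Var(L_3)
= (1)²·12.25 + (-3)²·1.21 + (4)²·64 = 1047.14
sd(Q) = √1047.14 ≈ 32.36

32.36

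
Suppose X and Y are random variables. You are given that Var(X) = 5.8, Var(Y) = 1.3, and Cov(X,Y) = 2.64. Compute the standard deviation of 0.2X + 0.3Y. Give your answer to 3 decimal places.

0.816

Var(0.2X + 0.3Y) = (0.2)²·Var(X) + (0.3)²·Var(Y) + 2·(0.2)·(0.3)·Cov(X,Y)
= 0.04·5.8 + 0.09·1.3 + 0.12·2.64 = 0.6658
σ(0.2X + 0.3Y) = √0.6658 ≈ 0.816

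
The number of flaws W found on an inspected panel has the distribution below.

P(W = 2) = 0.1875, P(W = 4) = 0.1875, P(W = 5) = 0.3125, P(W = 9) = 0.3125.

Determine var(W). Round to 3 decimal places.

6.625

E[W] = (2)(0.1875) + (4)(0.1875) + (5)(0.3125) + (9)(0.3125) = 5.5
E[W²] = (2)²(0.1875) + (4)²(0.1875) + (5)²(0.3125) + (9)²(0.3125) = 36.875
var(W) = E[W²] − (E[W])² = 36.875 − (5.5)² = 6.625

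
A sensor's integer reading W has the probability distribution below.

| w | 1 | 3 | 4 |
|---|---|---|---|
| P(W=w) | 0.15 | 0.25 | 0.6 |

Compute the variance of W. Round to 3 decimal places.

1.110

E[W] = (1)(0.15) + (3)(0.25) + (4)(0.6) = 3.3
E[W²] = (1)²(0.15) + (3)²(0.25) + (4)²(0.6) = 12
Var(W) = E[W²] − (E[W])² = 12 − (3.3)² = 1.11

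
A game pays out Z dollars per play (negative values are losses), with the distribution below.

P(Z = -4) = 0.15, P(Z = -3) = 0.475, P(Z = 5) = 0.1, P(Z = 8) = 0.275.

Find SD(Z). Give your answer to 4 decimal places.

5.1302

E[Z] = (-4)(0.15) + (-3)(0.475) + (5)(0.1) + (8)(0.275) = 0.675
E[Z²] = (-4)²(0.15) + (-3)²(0.475) + (5)²(0.1) + (8)²(0.275) = 26.775
Var(Z) = E[Z²] − (E[Z])² = 26.775 − (0.675)² = 26.319375
SD(Z) = √26.319375 ≈ 5.1302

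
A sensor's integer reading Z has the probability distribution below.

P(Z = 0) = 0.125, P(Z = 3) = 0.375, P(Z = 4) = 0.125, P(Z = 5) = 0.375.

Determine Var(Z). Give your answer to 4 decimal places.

2.5000

E[Z] = (0)(0.125) + (3)(0.375) + (4)(0.125) + (5)(0.375) = 3.5
E[Z²] = (0)²(0.125) + (3)²(0.375) + (4)²(0.125) + (5)²(0.375) = 14.75
Var(Z) = E[Z²] − (E[Z])² = 14.75 − (3.5)² = 2.5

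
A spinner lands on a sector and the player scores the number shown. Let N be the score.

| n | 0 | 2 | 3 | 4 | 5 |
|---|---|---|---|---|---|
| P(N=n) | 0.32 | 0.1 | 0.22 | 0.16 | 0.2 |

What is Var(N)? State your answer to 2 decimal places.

3.69

E[N] = (0)(0.32) + (2)(0.1) + (3)(0.22) + (4)(0.16) + (5)(0.2) = 2.5
E[N²] = (0)²(0.32) + (2)²(0.1) + (3)²(0.22) + (4)²(0.16) + (5)²(0.2) = 9.94
Var(N) = E[N²] − (E[N])² = 9.94 − (2.5)² = 3.69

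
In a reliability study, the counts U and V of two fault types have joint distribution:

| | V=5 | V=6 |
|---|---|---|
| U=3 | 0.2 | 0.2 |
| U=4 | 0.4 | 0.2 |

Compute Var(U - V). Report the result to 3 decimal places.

0.560

E[U] = 3.6,  E[V] = 5.4,  E[UV] = 19.4
Var(U) = 13.2 − (3.6)² = 0.24;  Var(V) = 29.4 − (5.4)² = 0.24
cov(U,V) = 19.4 − (3.6)(5.4) = -0.04
Var(U - V) = (1)²·0.24 + (-1)²·0.24 + 2·(1)·(-1)·-0.04 = 0.56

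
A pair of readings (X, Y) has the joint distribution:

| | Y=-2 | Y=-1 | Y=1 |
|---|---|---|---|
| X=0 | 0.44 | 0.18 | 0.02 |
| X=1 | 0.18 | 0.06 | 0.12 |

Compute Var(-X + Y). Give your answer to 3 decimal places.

0.930

E[X] = 0.36,  E[Y] = -1.34,  E[XY] = -0.3
Var(X) = 0.36 − (0.36)² = 0.2304;  Var(Y) = 2.86 − (-1.34)² = 1.0644
cov(X,Y) = -0.3 − (0.36)(-1.34) = 0.1824
Var(-X + Y) = (-1)²·0.2304 + (1)²·1.0644 + 2·(-1)·(1)·0.1824 = 0.93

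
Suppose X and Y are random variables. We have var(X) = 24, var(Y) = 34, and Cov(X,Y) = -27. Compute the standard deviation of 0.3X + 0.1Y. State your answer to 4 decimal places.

var(0.3X + 0.1Y) = (0.3)²·var(X) + (0.1)²·var(Y) + 2·(0.3)·(0.1)·Cov(X,Y)
= 0.09·24 + 0.01·34 + 0.06·-27 = 0.88
SD(0.3X + 0.1Y) = √0.88 ≈ 0.9381

0.9381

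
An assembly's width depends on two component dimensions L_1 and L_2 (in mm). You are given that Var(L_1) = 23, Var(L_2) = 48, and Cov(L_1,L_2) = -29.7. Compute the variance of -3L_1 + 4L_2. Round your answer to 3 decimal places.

1687.800

Var(-3L_1 + 4L_2) = (-3)²·Var(L_1) + (4)²·Var(L_2) + 2·(-3)·(4)·Cov(L_1,L_2)
= 9·23 + 16·48 + -24·-29.7 = 1687.8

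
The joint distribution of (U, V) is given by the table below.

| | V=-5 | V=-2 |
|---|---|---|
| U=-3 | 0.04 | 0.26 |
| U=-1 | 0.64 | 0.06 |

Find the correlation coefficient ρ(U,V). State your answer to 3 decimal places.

E[U] = -1.6,  E[V] = -4.04
E[UV] = 5.48
Cov(U,V) = E[UV] − E[U]E[V] = 5.48 − (-1.6)(-4.04) = -0.984
var(U) = 0.84,  var(V) = 1.9584
ρ = -0.984 / √(0.84·1.9584) ≈ -0.767

-0.767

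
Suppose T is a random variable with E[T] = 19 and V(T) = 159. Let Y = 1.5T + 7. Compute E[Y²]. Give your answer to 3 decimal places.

1618.000

E[1.5T + 7] = 1.5·19 + 7 = 35.5
V(1.5T + 7) = (1.5)²·159 = 357.75
E[Y²] = V(Y) + (E[Y])² = 357.75 + (35.5)² = 1618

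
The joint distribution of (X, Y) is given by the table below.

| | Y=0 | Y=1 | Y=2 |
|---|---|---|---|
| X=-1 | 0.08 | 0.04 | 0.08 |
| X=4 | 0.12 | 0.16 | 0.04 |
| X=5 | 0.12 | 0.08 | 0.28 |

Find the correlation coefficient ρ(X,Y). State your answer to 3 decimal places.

0.105

E[X] = 3.48,  E[Y] = 1.08
E[XY] = 3.96
Cov(X,Y) = E[XY] − E[X]E[Y] = 3.96 − (3.48)(1.08) = 0.2016
Var(X) = 5.2096,  Var(Y) = 0.7136
ρ = 0.2016 / √(5.2096·0.7136) ≈ 0.105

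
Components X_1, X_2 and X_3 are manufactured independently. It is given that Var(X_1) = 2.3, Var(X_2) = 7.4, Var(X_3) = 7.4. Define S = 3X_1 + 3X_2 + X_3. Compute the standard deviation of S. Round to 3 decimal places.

9.731

By independence, Var(S) = (3)²Var(X_1) + (3)²Var(X_2) + (1)²Var(X_3)
= (3)²·2.3 + (3)²·7.4 + (1)²·7.4 = 94.7
SD(S) = √94.7 ≈ 9.731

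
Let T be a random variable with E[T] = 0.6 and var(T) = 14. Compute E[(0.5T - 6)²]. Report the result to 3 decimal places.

E[0.5T - 6] = 0.5·0.6 − 6 = -5.7
var(0.5T - 6) = (0.5)²·14 = 3.5
E[(0.5T - 6)²] = var((0.5T - 6)) + (E[(0.5T - 6)])² = 3.5 + (-5.7)² = 35.99

35.990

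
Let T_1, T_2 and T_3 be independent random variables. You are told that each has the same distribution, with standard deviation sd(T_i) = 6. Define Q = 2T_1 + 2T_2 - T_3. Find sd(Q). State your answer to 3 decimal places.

Var(T_i) = (6)² = 36
By independence, Var(Q) = (2)²Var(T_1) + (2)²Var(T_2) + (-1)²Var(T_3)
= (2)²·36 + (2)²·36 + (-1)²·36 = 324
sd(Q) = √324 ≈ 18.000

18.000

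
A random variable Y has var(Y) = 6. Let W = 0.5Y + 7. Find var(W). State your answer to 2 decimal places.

var(0.5Y + 7) = (0.5)²·var(Y) = 0.25·6 = 1.5

1.50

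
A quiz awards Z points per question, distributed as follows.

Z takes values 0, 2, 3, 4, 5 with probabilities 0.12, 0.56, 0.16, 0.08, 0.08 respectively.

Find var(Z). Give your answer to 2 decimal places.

E[Z] = (0)(0.12) + (2)(0.56) + (3)(0.16) + (4)(0.08) + (5)(0.08) = 2.32
E[Z²] = (0)²(0.12) + (2)²(0.56) + (3)²(0.16) + (4)²(0.08) + (5)²(0.08) = 6.96
var(Z) = E[Z²] − (E[Z])² = 6.96 − (2.32)² = 1.5776

1.58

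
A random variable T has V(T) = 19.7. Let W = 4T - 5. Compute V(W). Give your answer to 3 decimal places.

315.200

V(4T - 5) = (4)²·V(T) = 16·19.7 = 315.2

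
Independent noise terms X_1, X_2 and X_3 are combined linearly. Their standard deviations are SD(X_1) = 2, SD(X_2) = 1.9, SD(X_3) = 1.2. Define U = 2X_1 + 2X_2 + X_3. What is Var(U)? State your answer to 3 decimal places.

Var(X_1) = 4, Var(X_2) = 3.61, Var(X_3) = 1.44
By independence, Var(U) = (2)²Var(X_1) + (2)²Var(X_2) + (1)²Var(X_3)
= (2)²·4 + (2)²·3.61 + (1)²·1.44 = 31.88

31.880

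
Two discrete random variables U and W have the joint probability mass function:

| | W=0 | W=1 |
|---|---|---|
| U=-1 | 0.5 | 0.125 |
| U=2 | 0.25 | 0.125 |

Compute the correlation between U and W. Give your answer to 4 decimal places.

E[U] = 0.125,  E[W] = 0.25
E[UW] = 0.125
Cov(U,W) = E[UW] − E[U]E[W] = 0.125 − (0.125)(0.25) = 0.09375
V(U) = 2.109375,  V(W) = 0.1875
ρ = 0.09375 / √(2.109375·0.1875) ≈ 0.1491

0.1491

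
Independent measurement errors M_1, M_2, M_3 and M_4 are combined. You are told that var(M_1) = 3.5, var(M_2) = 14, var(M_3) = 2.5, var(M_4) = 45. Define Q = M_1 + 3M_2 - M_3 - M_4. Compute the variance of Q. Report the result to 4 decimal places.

By independence, var(Q) = (1)²var(M_1) + (3)²var(M_2) + (-1)²var(M_3) + (-1)²var(M_4)
= (1)²·3.5 + (3)²·14 + (-1)²·2.5 + (-1)²·45 = 177

177.0000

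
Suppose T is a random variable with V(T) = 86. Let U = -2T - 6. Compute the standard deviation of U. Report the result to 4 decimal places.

18.5472

V(-2T - 6) = (-2)²·86 = 344
SD(U) = √344 ≈ 18.5472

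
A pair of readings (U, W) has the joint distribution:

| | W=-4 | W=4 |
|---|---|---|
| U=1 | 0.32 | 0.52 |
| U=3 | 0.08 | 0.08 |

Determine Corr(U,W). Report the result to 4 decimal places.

E[U] = 1.32,  E[W] = 0.8
E[UW] = 0.8
Cov(U,W) = E[UW] − E[U]E[W] = 0.8 − (1.32)(0.8) = -0.256
Var(U) = 0.5376,  Var(W) = 15.36
ρ = -0.256 / √(0.5376·15.36) ≈ -0.0891

-0.0891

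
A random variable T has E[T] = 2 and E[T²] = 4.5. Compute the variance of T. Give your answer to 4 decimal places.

var(T) = 4.5 − (2)² = 0.5

0.5000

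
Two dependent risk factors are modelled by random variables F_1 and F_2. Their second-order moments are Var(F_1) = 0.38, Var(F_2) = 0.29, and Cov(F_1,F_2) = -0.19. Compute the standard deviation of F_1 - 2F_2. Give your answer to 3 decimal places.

Var(F_1 - 2F_2) = (1)²·Var(F_1) + (-2)²·Var(F_2) + 2·(1)·(-2)·Cov(F_1,F_2)
= 1·0.38 + 4·0.29 + -4·-0.19 = 2.3
σ(F_1 - 2F_2) = √2.3 ≈ 1.517

1.517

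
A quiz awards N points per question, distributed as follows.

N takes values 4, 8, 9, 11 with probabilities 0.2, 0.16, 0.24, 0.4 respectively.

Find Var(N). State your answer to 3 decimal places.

E[N] = (4)(0.2) + (8)(0.16) + (9)(0.24) + (11)(0.4) = 8.64
E[N²] = (4)²(0.2) + (8)²(0.16) + (9)²(0.24) + (11)²(0.4) = 81.28
Var(N) = E[N²] − (E[N])² = 81.28 − (8.64)² = 6.6304

6.630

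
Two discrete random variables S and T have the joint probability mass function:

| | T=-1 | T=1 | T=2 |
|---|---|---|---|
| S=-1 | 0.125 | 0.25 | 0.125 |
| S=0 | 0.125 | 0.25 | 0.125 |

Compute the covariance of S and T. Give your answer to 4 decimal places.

0.0000

E[S] = -0.5,  E[T] = 0.75
E[ST] = -0.375
Cov(S,T) = E[ST] − E[S]E[T] = -0.375 − (-0.5)(0.75) = 0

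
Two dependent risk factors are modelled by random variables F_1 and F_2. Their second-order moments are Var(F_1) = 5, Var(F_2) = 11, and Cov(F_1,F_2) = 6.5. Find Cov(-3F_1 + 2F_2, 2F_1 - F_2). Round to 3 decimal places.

-6.500

Cov(-3F_1 + 2F_2, 2F_1 - F_2) = (-3)(2)Var(F_1) + (2)(-1)Var(F_2) + [(-3)(-1) + (2)(2)]Cov(F_1,F_2)
= -6·5 + -2·11 + 7·6.5 = -6.5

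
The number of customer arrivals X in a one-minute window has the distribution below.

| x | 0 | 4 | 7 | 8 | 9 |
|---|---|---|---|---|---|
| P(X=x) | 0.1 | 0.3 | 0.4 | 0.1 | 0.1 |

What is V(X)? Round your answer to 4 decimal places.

E[X] = (0)(0.1) + (4)(0.3) + (7)(0.4) + (8)(0.1) + (9)(0.1) = 5.7
E[X²] = (0)²(0.1) + (4)²(0.3) + (7)²(0.4) + (8)²(0.1) + (9)²(0.1) = 38.9
V(X) = E[X²] − (E[X])² = 38.9 − (5.7)² = 6.41

6.4100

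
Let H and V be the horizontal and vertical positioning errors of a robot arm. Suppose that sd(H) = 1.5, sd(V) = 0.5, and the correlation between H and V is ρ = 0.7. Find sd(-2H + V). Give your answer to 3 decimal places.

Var(H) = (1.5)² = 2.25;  Var(V) = (0.5)² = 0.25
Cov(H,V) = ρ·sd(H)·sd(V) = 0.7·1.5·0.5 = 0.525
Var(-2H + V) = (-2)²·Var(H) + (1)²·Var(V) + 2·(-2)·(1)·Cov(H,V)
= 4·2.25 + 1·0.25 + -4·0.525 = 7.15
sd(-2H + V) = √7.15 ≈ 2.674

2.674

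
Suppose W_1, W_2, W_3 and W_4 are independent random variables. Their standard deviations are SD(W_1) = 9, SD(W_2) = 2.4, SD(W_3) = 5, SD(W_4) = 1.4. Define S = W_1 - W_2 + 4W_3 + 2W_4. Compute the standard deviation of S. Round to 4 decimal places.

22.2396

Var(W_1) = 81, Var(W_2) = 5.76, Var(W_3) = 25, Var(W_4) = 1.96
By independence, Var(S) = (1)²Var(W_1) + (-1)²Var(W_2) + (4)²Var(W_3) + (2)²Var(W_4)
= (1)²·81 + (-1)²·5.76 + (4)²·25 + (2)²·1.96 = 494.6
SD(S) = √494.6 ≈ 22.2396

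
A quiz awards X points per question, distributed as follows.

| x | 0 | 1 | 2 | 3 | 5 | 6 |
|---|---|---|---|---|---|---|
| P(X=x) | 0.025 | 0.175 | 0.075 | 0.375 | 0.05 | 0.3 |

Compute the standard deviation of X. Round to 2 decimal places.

E[X] = (0)(0.025) + (1)(0.175) + (2)(0.075) + (3)(0.375) + (5)(0.05) + (6)(0.3) = 3.5
E[X²] = (0)²(0.025) + (1)²(0.175) + (2)²(0.075) + (3)²(0.375) + (5)²(0.05) + (6)²(0.3) = 15.9
Var(X) = E[X²] − (E[X])² = 15.9 − (3.5)² = 3.65
σ(X) = √3.65 ≈ 1.91

1.91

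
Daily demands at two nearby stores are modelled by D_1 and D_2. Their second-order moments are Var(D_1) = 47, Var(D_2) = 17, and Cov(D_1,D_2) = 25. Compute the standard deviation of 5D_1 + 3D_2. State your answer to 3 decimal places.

Var(5D_1 + 3D_2) = (5)²·Var(D_1) + (3)²·Var(D_2) + 2·(5)·(3)·Cov(D_1,D_2)
= 25·47 + 9·17 + 30·25 = 2078
SD(5D_1 + 3D_2) = √2078 ≈ 45.585

45.585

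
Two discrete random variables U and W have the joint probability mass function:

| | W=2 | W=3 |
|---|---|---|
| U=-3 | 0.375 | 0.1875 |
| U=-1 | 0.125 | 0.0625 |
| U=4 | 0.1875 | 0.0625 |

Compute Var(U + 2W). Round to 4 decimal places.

E[U] = -0.875,  E[W] = 2.3125,  E[UW] = -2.125
Var(U) = 9.25 − (-0.875)² = 8.484375;  Var(W) = 5.5625 − (2.3125)² = 0.21484375
cov(U,W) = -2.125 − (-0.875)(2.3125) = -0.1015625
Var(U + 2W) = (1)²·8.484375 + (2)²·0.21484375 + 2·(1)·(2)·-0.1015625 = 8.9375

8.9375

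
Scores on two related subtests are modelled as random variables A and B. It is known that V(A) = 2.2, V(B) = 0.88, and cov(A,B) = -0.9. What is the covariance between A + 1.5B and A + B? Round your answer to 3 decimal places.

cov(A + 1.5B, A + B) = (1)(1)V(A) + (1.5)(1)V(B) + [(1)(1) + (1.5)(1)]cov(A,B)
= 1·2.2 + 1.5·0.88 + 2.5·-0.9 = 1.27

1.270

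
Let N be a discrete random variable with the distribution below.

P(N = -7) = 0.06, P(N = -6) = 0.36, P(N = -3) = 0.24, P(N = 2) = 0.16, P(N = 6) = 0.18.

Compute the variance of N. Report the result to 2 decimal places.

E[N] = (-7)(0.06) + (-6)(0.36) + (-3)(0.24) + (2)(0.16) + (6)(0.18) = -1.9
E[N²] = (-7)²(0.06) + (-6)²(0.36) + (-3)²(0.24) + (2)²(0.16) + (6)²(0.18) = 25.18
V(N) = E[N²] − (E[N])² = 25.18 − (-1.9)² = 21.57

21.57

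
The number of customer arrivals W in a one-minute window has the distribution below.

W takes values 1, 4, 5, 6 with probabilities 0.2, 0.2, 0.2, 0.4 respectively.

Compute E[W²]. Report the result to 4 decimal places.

E[W²] = (1)²(0.2) + (4)²(0.2) + (5)²(0.2) + (6)²(0.4) = 22.8

22.8000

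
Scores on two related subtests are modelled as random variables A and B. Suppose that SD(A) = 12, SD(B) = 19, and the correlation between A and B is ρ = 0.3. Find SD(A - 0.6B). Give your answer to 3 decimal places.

13.852

Var(A) = (12)² = 144;  Var(B) = (19)² = 361
Cov(A,B) = ρ·SD(A)·SD(B) = 0.3·12·19 = 68.4
Var(A - 0.6B) = (1)²·Var(A) + (-0.6)²·Var(B) + 2·(1)·(-0.6)·Cov(A,B)
= 1·144 + 0.36·361 + -1.2·68.4 = 191.88
SD(A - 0.6B) = √191.88 ≈ 13.852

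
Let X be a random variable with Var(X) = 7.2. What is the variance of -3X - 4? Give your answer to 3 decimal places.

64.800

Var(-3X - 4) = (-3)²·Var(X) = 9·7.2 = 64.8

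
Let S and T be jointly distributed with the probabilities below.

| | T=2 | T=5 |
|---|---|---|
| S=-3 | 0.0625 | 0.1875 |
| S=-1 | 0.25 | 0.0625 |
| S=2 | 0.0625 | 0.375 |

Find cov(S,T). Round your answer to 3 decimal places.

E[S] = -0.1875,  E[T] = 3.875
E[ST] = 0
cov(S,T) = E[ST] − E[S]E[T] = 0 − (-0.1875)(3.875) = 0.7265625

0.727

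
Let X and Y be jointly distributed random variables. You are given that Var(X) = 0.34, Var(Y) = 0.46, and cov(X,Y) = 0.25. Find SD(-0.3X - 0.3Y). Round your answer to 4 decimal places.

0.3421

Var(-0.3X - 0.3Y) = (-0.3)²·Var(X) + (-0.3)²·Var(Y) + 2·(-0.3)·(-0.3)·cov(X,Y)
= 0.09·0.34 + 0.09·0.46 + 0.18·0.25 = 0.117
SD(-0.3X - 0.3Y) = √0.117 ≈ 0.3421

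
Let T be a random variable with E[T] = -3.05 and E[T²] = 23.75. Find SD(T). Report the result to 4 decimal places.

3.8010

V(T) = 23.75 − (-3.05)² = 14.4475
SD(T) = √14.4475 ≈ 3.8010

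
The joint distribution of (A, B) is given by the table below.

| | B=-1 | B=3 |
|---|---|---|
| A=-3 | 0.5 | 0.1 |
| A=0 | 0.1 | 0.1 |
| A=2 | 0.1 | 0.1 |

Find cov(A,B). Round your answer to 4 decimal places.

E[A] = -1.4,  E[B] = 0.2
E[AB] = 1
cov(A,B) = E[AB] − E[A]E[B] = 1 − (-1.4)(0.2) = 1.28

1.2800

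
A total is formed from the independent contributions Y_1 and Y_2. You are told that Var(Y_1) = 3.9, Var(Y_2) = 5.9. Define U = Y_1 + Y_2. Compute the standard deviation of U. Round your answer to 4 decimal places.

By independence, Var(U) = (1)²Var(Y_1) + (1)²Var(Y_2)
= (1)²·3.9 + (1)²·5.9 = 9.8
sd(U) = √9.8 ≈ 3.1305

3.1305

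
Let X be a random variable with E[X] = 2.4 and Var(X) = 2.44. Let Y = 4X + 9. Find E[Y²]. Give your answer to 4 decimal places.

385.0000

E[4X + 9] = 4·2.4 + 9 = 18.6
Var(4X + 9) = (4)²·2.44 = 39.04
E[Y²] = Var(Y) + (E[Y])² = 39.04 + (18.6)² = 385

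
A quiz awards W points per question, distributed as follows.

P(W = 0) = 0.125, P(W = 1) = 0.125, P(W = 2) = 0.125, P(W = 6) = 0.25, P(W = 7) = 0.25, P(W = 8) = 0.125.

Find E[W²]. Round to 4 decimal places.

E[W²] = (0)²(0.125) + (1)²(0.125) + (2)²(0.125) + (6)²(0.25) + (7)²(0.25) + (8)²(0.125) = 29.875

29.8750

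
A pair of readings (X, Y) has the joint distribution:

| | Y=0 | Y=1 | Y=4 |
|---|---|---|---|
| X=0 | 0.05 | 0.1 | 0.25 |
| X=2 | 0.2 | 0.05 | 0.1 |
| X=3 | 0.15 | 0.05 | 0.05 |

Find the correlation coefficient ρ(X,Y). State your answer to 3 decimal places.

E[X] = 1.45,  E[Y] = 1.8
E[XY] = 1.65
Cov(X,Y) = E[XY] − E[X]E[Y] = 1.65 − (1.45)(1.8) = -0.96
V(X) = 1.5475,  V(Y) = 3.36
ρ = -0.96 / √(1.5475·3.36) ≈ -0.421

-0.421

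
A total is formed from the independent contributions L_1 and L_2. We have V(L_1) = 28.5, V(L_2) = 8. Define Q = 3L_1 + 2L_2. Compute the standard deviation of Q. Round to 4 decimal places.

By independence, V(Q) = (3)²V(L_1) + (2)²V(L_2)
= (3)²·28.5 + (2)²·8 = 288.5
SD(Q) = √288.5 ≈ 16.9853

16.9853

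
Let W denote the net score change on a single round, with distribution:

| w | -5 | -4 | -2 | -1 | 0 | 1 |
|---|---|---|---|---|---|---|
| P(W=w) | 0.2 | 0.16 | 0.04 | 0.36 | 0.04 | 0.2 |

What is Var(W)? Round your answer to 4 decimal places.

4.7456

E[W] = (-5)(0.2) + (-4)(0.16) + (-2)(0.04) + (-1)(0.36) + (0)(0.04) + (1)(0.2) = -1.88
E[W²] = (-5)²(0.2) + (-4)²(0.16) + (-2)²(0.04) + (-1)²(0.36) + (0)²(0.04) + (1)²(0.2) = 8.28
Var(W) = E[W²] − (E[W])² = 8.28 − (-1.88)² = 4.7456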